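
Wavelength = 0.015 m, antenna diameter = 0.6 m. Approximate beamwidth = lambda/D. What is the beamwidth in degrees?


BW_rad = 0.015 / 0.6 = 0.025
BW_deg = 1.43 degrees

1.43 degrees


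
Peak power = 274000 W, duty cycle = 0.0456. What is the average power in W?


P_avg = 274000 * 0.0456 = 12494.4 W

12494.4 W


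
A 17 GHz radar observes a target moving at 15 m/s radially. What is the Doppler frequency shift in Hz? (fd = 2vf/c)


fd = 2 * 15 * 17000000000.0 / 3e8 = 1700.0 Hz

1700.0 Hz


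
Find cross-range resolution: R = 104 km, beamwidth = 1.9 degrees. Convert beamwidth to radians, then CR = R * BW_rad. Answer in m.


BW_rad = 0.033161256
CR = 104000 * 0.033161256 = 3448.8 m

3448.8 m


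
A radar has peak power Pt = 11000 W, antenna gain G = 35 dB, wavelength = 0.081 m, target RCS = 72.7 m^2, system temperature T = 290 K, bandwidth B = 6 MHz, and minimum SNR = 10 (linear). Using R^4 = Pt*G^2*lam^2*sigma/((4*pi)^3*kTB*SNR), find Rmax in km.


G_lin = 10^(35/10) = 3162.27766
R^4 = 11000 * 3162.27766^2 * 0.081^2 * 72.7 / ((4*pi)^3 * 1.38e-23 * 290 * 6000000.0 * 10)
R^4 = 1.10113e20 m^4
R_max = (1.10113e20)^(1/4) = 102437.7 m = 102.4 km

102.4 km


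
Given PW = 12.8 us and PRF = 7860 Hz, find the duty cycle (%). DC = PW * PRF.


DC = 12.8e-6 * 7860 * 100 = 10.06%

10.06%


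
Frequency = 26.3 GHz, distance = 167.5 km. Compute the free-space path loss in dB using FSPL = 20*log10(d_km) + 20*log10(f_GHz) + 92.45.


20*log10(167.5) = 44.48
20*log10(26.3) = 28.4
FSPL = 165.3 dB

165.3 dB


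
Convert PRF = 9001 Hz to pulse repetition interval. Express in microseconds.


PRI = 1/9001 = 0.0001110988 s = 111.1 us

111.1 us


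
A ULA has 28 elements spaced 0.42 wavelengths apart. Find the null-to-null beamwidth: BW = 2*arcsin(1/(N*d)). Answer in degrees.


1/(N*d) = 1/(28*0.42) = 0.085034
BW = 2*arcsin(0.085034) = 9.8 degrees

9.8 degrees


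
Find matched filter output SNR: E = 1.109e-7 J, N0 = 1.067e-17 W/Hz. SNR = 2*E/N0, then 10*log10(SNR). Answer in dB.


SNR_lin = 2 * 1.109e-7 / 1.067e-17 = 2.079e10
SNR_dB = 10*log10(2.079e10) = 103.2 dB

103.2 dB


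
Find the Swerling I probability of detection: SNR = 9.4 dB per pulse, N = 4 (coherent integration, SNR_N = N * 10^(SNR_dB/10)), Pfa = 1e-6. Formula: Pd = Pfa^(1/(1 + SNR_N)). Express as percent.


SNR_lin = 10^(9.4/10) = 8.70964
SNR_N = 4 * 8.70964 = 34.83856
1/(1 + SNR_N) = 1/35.83856 = 0.0279029
Pd = (1e-6)^0.0279029 = 0.68012
Pd = 68.0%

68.0%


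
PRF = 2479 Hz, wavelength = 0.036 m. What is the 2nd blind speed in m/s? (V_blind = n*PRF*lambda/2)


V_blind = 2 * 2479 * 0.036 / 2 = 89.2 m/s

89.2 m/s


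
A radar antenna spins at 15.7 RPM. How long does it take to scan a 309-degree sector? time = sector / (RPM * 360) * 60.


t = 309 / (15.7 * 360) * 60 = 3.28 s

3.28 s


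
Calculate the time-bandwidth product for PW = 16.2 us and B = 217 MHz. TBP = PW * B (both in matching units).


TBP = 16.2 * 217 = 3515.4

3515.4


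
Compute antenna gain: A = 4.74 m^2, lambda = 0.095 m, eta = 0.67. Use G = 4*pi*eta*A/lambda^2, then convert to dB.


G_linear = 4*pi*0.67*4.74/0.095^2 = 4421.97
G_dB = 10*log10(4421.97) = 36.5 dB

36.5 dB


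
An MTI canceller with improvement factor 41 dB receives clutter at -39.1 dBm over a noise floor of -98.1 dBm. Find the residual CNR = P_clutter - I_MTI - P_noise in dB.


CNR = -39.1 - 41 - (-98.1) = 18.0 dB

18.0 dB


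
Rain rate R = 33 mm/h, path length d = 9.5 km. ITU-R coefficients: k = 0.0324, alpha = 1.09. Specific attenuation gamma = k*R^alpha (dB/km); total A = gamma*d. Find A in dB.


gamma = 0.0324 * 33^1.09 = 1.464621 dB/km
A = 1.464621 * 9.5 = 13.91 dB

13.91 dB


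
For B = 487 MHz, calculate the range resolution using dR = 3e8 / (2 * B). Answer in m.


dR = 3e8 / (2 * 487000000.0) = 0.31 m

0.31 m


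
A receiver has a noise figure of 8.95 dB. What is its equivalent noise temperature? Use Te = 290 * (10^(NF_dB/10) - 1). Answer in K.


NF_lin = 10^(8.95/10) = 7.852356
Te = 290 * (7.852356 - 1) = 1987.2 K

1987.2 K


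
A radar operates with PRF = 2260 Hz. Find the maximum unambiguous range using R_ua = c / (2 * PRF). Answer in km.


R_ua = 3e8 / (2 * 2260) = 66371.7 m = 66.4 km

66.4 km


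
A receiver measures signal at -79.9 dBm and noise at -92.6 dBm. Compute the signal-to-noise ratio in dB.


SNR = -79.9 - (-92.6) = 12.7 dB

12.7 dB


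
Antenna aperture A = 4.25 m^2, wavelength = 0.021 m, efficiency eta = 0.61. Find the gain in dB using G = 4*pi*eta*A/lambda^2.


G_linear = 4*pi*0.61*4.25/0.021^2 = 73873.73
G_dB = 10*log10(73873.73) = 48.7 dB

48.7 dB


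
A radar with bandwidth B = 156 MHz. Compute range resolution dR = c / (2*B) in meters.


dR = 3e8 / (2 * 156000000.0) = 0.96 m

0.96 m


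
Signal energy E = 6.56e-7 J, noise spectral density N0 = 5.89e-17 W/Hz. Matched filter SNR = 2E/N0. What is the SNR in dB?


SNR_lin = 2 * 6.56e-7 / 5.89e-17 = 2.228e10
SNR_dB = 10*log10(2.228e10) = 103.5 dB

103.5 dB


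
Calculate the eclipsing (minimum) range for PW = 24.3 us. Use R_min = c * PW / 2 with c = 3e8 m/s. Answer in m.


R_min = 3e8 * 24.3e-6 / 2 = 3645.0 m

3645.0 m


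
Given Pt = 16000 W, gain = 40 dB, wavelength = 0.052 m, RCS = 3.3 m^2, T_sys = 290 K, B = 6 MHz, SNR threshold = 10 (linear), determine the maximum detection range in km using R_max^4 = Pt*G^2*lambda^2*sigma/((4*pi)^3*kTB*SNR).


G_lin = 10^(40/10) = 10000.0
R^4 = 16000 * 10000.0^2 * 0.052^2 * 3.3 / ((4*pi)^3 * 1.38e-23 * 290 * 6000000.0 * 10)
R^4 = 2.99628e19 m^4
R_max = (2.99628e19)^(1/4) = 73985.3 m = 74.0 km

74.0 km


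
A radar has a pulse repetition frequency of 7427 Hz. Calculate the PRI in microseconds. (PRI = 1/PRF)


PRI = 1/7427 = 0.0001346439 s = 134.6 us

134.6 us


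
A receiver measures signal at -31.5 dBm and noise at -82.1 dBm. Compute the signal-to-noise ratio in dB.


SNR = -31.5 - (-82.1) = 50.6 dB

50.6 dB


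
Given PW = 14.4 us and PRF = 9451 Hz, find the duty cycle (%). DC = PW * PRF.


DC = 14.4e-6 * 9451 * 100 = 13.61%

13.61%


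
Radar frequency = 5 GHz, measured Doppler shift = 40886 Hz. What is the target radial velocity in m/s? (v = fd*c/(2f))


v = 40886 * 3e8 / (2 * 5000000000.0) = 1226.6 m/s

1226.6 m/s


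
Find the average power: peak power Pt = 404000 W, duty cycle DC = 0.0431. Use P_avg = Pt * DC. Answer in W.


P_avg = 404000 * 0.0431 = 17412.4 W

17412.4 W


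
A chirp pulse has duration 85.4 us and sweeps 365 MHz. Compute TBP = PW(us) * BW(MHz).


TBP = 85.4 * 365 = 31171.0

31171.0


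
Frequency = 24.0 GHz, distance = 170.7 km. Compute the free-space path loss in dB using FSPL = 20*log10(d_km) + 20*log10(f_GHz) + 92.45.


20*log10(170.7) = 44.64
20*log10(24.0) = 27.6
FSPL = 164.7 dB

164.7 dB


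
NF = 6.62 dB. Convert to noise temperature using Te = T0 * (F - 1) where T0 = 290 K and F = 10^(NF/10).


NF_lin = 10^(6.62/10) = 4.59198
Te = 290 * (4.59198 - 1) = 1041.7 K

1041.7 K


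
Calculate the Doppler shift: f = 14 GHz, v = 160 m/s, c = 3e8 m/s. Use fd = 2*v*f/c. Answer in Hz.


fd = 2 * 160 * 14000000000.0 / 3e8 = 14933.3 Hz

14933.3 Hz


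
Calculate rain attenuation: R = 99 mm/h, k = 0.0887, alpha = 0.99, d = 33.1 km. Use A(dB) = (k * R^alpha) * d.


gamma = 0.0887 * 99^0.99 = 8.386919 dB/km
A = 8.386919 * 33.1 = 277.61 dB

277.61 dB


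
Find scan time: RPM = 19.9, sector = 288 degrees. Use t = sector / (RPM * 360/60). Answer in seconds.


t = 288 / (19.9 * 360) * 60 = 2.41 s

2.41 s


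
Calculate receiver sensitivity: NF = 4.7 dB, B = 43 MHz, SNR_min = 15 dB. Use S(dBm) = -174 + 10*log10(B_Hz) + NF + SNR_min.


10*log10(43000000.0) = 76.33
S = -174 + 76.33 + 4.7 + 15 = -78.0 dBm

-78.0 dBm


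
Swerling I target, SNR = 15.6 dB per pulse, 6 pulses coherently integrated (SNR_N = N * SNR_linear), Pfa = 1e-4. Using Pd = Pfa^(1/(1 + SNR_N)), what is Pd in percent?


SNR_lin = 10^(15.6/10) = 36.30781
SNR_N = 6 * 36.30781 = 217.84686
1/(1 + SNR_N) = 1/218.84686 = 0.0045694
Pd = (1e-4)^0.0045694 = 0.95879
Pd = 95.9%

95.9%


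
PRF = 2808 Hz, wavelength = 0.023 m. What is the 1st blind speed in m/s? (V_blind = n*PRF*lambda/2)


V_blind = 1 * 2808 * 0.023 / 2 = 32.3 m/s

32.3 m/s


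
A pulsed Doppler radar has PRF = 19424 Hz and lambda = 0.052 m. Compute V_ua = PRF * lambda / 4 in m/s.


V_ua = 19424 * 0.052 / 4 = 252.5 m/s

252.5 m/s


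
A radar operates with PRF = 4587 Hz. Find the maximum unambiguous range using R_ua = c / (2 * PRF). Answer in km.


R_ua = 3e8 / (2 * 4587) = 32701.1 m = 32.7 km

32.7 km


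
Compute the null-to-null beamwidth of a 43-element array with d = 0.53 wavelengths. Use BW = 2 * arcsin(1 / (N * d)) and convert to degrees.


1/(N*d) = 1/(43*0.53) = 0.043879
BW = 2*arcsin(0.043879) = 5.0 degrees

5.0 degrees


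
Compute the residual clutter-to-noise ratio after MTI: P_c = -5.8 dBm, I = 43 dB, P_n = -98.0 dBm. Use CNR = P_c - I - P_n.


CNR = -5.8 - 43 - (-98.0) = 49.2 dB

49.2 dB


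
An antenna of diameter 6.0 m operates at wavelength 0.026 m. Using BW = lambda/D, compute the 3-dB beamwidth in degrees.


BW_rad = 0.026 / 6.0 = 0.004333
BW_deg = 0.25 degrees

0.25 degrees


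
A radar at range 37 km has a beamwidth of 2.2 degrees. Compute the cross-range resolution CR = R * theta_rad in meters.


BW_rad = 0.038397244
CR = 37000 * 0.038397244 = 1420.7 m

1420.7 m


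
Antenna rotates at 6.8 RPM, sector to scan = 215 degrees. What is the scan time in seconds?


t = 215 / (6.8 * 360) * 60 = 5.27 s

5.27 s


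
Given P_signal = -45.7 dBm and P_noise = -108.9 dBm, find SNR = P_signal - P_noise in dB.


SNR = -45.7 - (-108.9) = 63.2 dB

63.2 dB


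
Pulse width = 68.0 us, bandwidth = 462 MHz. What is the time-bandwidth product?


TBP = 68.0 * 462 = 31416.0

31416.0


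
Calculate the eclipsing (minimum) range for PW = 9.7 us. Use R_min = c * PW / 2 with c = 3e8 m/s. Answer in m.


R_min = 3e8 * 9.7e-6 / 2 = 1455.0 m

1455.0 m


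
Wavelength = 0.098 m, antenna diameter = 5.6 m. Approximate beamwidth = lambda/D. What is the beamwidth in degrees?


BW_rad = 0.098 / 5.6 = 0.0175
BW_deg = 1.0 degrees

1.0 degrees


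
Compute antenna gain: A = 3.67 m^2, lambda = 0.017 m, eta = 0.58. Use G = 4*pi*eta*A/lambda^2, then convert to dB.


G_linear = 4*pi*0.58*3.67/0.017^2 = 92556.32
G_dB = 10*log10(92556.32) = 49.7 dB

49.7 dB


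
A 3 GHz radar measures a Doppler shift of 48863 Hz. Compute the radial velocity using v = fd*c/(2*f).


v = 48863 * 3e8 / (2 * 3000000000.0) = 2443.2 m/s

2443.2 m/s


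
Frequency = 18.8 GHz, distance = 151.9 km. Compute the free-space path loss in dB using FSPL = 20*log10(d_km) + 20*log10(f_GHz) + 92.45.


20*log10(151.9) = 43.63
20*log10(18.8) = 25.48
FSPL = 161.6 dB

161.6 dB


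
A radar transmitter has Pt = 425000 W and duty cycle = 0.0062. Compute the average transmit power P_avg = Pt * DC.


P_avg = 425000 * 0.0062 = 2635.0 W

2635.0 W


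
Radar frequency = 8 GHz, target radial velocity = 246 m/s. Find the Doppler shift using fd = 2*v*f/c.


fd = 2 * 246 * 8000000000.0 / 3e8 = 13120.0 Hz

13120.0 Hz


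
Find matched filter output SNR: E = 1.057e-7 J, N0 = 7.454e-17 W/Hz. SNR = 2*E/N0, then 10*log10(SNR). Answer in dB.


SNR_lin = 2 * 1.057e-7 / 7.454e-17 = 2.836e9
SNR_dB = 10*log10(2.836e9) = 94.5 dB

94.5 dB


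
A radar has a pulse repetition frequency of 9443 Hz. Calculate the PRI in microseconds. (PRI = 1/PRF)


PRI = 1/9443 = 0.0001058985 s = 105.9 us

105.9 us


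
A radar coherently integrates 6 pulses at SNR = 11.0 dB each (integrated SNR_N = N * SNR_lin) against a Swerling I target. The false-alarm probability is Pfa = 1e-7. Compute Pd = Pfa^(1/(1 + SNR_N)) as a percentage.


SNR_lin = 10^(11.0/10) = 12.58925
SNR_N = 6 * 12.58925 = 75.5355
1/(1 + SNR_N) = 1/76.5355 = 0.0130658
Pd = (1e-7)^0.0130658 = 0.8101
Pd = 81.0%

81.0%


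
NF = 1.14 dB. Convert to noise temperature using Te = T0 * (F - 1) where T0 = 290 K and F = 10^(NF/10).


NF_lin = 10^(1.14/10) = 1.30017
Te = 290 * (1.30017 - 1) = 87.0 K

87.0 K


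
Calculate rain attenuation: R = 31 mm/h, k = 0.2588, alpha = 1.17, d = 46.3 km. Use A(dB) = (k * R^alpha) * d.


gamma = 0.2588 * 31^1.17 = 14.383264 dB/km
A = 14.383264 * 46.3 = 665.95 dB

665.95 dB


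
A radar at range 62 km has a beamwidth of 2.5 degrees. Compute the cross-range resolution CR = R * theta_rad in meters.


BW_rad = 0.043633231
CR = 62000 * 0.043633231 = 2705.3 m

2705.3 m


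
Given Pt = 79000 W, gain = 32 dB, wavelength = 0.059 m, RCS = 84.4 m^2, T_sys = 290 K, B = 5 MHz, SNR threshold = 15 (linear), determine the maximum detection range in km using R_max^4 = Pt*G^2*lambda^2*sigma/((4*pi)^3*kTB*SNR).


G_lin = 10^(32/10) = 1584.893192
R^4 = 79000 * 1584.893192^2 * 0.059^2 * 84.4 / ((4*pi)^3 * 1.38e-23 * 290 * 5000000.0 * 15)
R^4 = 9.78826e19 m^4
R_max = (9.78826e19)^(1/4) = 99466.4 m = 99.5 km

99.5 km


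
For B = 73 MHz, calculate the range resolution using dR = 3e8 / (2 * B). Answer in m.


dR = 3e8 / (2 * 73000000.0) = 2.05 m

2.05 m


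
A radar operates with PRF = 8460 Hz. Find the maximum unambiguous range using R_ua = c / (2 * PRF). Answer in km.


R_ua = 3e8 / (2 * 8460) = 17730.5 m = 17.7 km

17.7 km


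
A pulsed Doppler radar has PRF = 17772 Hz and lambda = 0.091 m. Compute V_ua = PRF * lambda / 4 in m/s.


V_ua = 17772 * 0.091 / 4 = 404.3 m/s

404.3 m/s


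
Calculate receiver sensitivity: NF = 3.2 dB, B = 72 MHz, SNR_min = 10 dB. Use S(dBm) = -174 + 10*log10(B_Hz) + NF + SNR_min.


10*log10(72000000.0) = 78.57
S = -174 + 78.57 + 3.2 + 10 = -82.2 dBm

-82.2 dBm


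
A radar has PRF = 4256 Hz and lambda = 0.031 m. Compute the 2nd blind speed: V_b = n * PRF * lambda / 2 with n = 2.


V_blind = 2 * 4256 * 0.031 / 2 = 131.9 m/s

131.9 m/s


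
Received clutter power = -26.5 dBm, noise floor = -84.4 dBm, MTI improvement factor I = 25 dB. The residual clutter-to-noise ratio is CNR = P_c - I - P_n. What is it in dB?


CNR = -26.5 - 25 - (-84.4) = 32.9 dB

32.9 dB


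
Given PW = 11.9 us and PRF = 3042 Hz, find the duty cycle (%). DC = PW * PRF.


DC = 11.9e-6 * 3042 * 100 = 3.62%

3.62%


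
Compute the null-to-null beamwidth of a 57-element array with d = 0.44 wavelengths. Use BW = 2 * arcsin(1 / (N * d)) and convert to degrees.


1/(N*d) = 1/(57*0.44) = 0.039872
BW = 2*arcsin(0.039872) = 4.6 degrees

4.6 degrees


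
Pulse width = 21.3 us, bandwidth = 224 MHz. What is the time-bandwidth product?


TBP = 21.3 * 224 = 4771.2

4771.2


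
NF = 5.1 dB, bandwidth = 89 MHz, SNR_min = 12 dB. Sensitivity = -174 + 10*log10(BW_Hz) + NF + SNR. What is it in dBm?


10*log10(89000000.0) = 79.49
S = -174 + 79.49 + 5.1 + 12 = -77.4 dBm

-77.4 dBm


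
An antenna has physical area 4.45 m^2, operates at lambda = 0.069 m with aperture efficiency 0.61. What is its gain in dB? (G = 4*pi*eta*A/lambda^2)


G_linear = 4*pi*0.61*4.45/0.069^2 = 7164.76
G_dB = 10*log10(7164.76) = 38.6 dB

38.6 dB


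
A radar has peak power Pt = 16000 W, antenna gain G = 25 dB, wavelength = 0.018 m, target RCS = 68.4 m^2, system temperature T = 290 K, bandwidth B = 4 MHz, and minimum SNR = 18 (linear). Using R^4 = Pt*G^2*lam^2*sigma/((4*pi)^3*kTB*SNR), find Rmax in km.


G_lin = 10^(25/10) = 316.227766
R^4 = 16000 * 316.227766^2 * 0.018^2 * 68.4 / ((4*pi)^3 * 1.38e-23 * 290 * 4000000.0 * 18)
R^4 = 6.20129e16 m^4
R_max = (6.20129e16)^(1/4) = 15780.5 m = 15.8 km

15.8 km


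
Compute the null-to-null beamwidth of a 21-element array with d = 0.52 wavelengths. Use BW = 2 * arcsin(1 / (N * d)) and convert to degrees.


1/(N*d) = 1/(21*0.52) = 0.091575
BW = 2*arcsin(0.091575) = 10.5 degrees

10.5 degrees


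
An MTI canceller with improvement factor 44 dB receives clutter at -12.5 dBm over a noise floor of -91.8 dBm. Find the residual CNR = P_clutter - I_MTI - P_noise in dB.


CNR = -12.5 - 44 - (-91.8) = 35.3 dB

35.3 dB


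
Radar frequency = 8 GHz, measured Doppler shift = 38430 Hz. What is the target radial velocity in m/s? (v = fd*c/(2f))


v = 38430 * 3e8 / (2 * 8000000000.0) = 720.6 m/s

720.6 m/s


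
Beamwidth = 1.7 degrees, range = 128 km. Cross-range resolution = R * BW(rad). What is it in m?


BW_rad = 0.029670597
CR = 128000 * 0.029670597 = 3797.8 m

3797.8 m


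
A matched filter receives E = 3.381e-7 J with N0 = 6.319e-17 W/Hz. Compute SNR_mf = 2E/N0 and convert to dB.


SNR_lin = 2 * 3.381e-7 / 6.319e-17 = 1.07e10
SNR_dB = 10*log10(1.07e10) = 100.3 dB

100.3 dB


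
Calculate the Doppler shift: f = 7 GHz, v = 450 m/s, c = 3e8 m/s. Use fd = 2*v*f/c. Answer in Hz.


fd = 2 * 450 * 7000000000.0 / 3e8 = 21000.0 Hz

21000.0 Hz


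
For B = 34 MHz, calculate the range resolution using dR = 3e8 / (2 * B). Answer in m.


dR = 3e8 / (2 * 34000000.0) = 4.41 m

4.41 m


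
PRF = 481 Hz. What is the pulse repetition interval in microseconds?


PRI = 1/481 = 0.0020790021 s = 2079.0 us

2079.0 us


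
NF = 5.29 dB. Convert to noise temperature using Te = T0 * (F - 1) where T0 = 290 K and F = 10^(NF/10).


NF_lin = 10^(5.29/10) = 3.380648
Te = 290 * (3.380648 - 1) = 690.4 K

690.4 K


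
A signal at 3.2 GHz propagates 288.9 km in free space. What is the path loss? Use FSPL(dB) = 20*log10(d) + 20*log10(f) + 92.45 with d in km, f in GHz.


20*log10(288.9) = 49.21
20*log10(3.2) = 10.1
FSPL = 151.8 dB

151.8 dB


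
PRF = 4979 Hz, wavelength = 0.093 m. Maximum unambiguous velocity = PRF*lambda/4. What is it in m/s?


V_ua = 4979 * 0.093 / 4 = 115.8 m/s

115.8 m/s


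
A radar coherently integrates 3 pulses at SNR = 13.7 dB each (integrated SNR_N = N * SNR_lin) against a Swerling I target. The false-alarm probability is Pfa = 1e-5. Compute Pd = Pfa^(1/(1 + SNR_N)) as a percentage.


SNR_lin = 10^(13.7/10) = 23.44229
SNR_N = 3 * 23.44229 = 70.32687
1/(1 + SNR_N) = 1/71.32687 = 0.01402
Pd = (1e-5)^0.01402 = 0.85094
Pd = 85.1%

85.1%


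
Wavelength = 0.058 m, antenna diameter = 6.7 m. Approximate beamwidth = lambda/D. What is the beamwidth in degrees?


BW_rad = 0.058 / 6.7 = 0.008657
BW_deg = 0.5 degrees

0.5 degrees


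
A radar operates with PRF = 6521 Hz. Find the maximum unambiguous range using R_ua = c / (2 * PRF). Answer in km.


R_ua = 3e8 / (2 * 6521) = 23002.6 m = 23.0 km

23.0 km


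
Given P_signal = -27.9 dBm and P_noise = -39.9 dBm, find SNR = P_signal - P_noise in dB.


SNR = -27.9 - (-39.9) = 12.0 dB

12.0 dB


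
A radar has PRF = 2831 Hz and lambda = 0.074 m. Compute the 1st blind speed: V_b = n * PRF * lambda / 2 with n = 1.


V_blind = 1 * 2831 * 0.074 / 2 = 104.7 m/s

104.7 m/s


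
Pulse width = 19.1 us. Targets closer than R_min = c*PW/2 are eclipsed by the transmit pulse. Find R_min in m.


R_min = 3e8 * 19.1e-6 / 2 = 2865.0 m

2865.0 m


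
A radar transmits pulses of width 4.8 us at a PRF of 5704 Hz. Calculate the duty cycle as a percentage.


DC = 4.8e-6 * 5704 * 100 = 2.74%

2.74%


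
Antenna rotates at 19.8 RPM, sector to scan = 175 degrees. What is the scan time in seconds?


t = 175 / (19.8 * 360) * 60 = 1.47 s

1.47 s


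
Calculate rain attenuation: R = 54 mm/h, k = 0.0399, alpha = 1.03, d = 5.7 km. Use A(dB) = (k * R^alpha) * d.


gamma = 0.0399 * 54^1.03 = 2.428502 dB/km
A = 2.428502 * 5.7 = 13.84 dB

13.84 dB


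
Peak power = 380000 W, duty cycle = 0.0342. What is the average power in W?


P_avg = 380000 * 0.0342 = 12996.0 W

12996.0 W


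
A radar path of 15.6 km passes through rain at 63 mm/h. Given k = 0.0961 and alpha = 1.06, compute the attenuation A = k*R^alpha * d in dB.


gamma = 0.0961 * 63^1.06 = 7.762907 dB/km
A = 7.762907 * 15.6 = 121.1 dB

121.1 dB


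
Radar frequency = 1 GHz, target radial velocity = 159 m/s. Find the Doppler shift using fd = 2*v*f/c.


fd = 2 * 159 * 1000000000.0 / 3e8 = 1060.0 Hz

1060.0 Hz


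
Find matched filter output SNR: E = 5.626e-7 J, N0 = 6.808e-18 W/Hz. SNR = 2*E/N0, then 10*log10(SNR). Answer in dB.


SNR_lin = 2 * 5.626e-7 / 6.808e-18 = 1.653e11
SNR_dB = 10*log10(1.653e11) = 112.2 dB

112.2 dB


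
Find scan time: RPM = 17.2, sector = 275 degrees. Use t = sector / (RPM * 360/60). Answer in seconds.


t = 275 / (17.2 * 360) * 60 = 2.66 s

2.66 s


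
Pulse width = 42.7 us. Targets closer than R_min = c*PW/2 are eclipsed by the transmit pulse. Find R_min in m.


R_min = 3e8 * 42.7e-6 / 2 = 6405.0 m

6405.0 m


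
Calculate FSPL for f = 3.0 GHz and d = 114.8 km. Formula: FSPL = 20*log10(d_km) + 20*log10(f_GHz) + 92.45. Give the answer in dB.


20*log10(114.8) = 41.2
20*log10(3.0) = 9.54
FSPL = 143.2 dB

143.2 dB


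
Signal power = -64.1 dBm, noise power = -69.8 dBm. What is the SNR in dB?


SNR = -64.1 - (-69.8) = 5.7 dB

5.7 dB


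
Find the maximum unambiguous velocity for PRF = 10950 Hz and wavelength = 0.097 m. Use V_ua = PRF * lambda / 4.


V_ua = 10950 * 0.097 / 4 = 265.5 m/s

265.5 m/s


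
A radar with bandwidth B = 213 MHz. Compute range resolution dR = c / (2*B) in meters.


dR = 3e8 / (2 * 213000000.0) = 0.7 m

0.7 m


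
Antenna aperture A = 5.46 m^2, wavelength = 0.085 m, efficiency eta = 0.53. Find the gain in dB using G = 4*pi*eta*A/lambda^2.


G_linear = 4*pi*0.53*5.46/0.085^2 = 5033.16
G_dB = 10*log10(5033.16) = 37.0 dB

37.0 dB


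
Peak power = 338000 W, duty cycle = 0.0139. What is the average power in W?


P_avg = 338000 * 0.0139 = 4698.2 W

4698.2 W


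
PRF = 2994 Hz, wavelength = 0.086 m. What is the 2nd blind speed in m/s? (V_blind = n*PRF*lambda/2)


V_blind = 2 * 2994 * 0.086 / 2 = 257.5 m/s

257.5 m/s


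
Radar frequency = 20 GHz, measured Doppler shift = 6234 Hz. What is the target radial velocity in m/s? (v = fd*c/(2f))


v = 6234 * 3e8 / (2 * 20000000000.0) = 46.8 m/s

46.8 m/s


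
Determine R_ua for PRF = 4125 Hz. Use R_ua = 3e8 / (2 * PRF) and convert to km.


R_ua = 3e8 / (2 * 4125) = 36363.6 m = 36.4 km

36.4 km


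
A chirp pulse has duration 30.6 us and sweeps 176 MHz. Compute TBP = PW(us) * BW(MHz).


TBP = 30.6 * 176 = 5385.6

5385.6


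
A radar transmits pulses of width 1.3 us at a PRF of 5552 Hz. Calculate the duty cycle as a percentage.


DC = 1.3e-6 * 5552 * 100 = 0.72%

0.72%


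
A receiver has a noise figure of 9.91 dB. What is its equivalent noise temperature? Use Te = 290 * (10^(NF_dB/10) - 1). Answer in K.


NF_lin = 10^(9.91/10) = 9.7949
Te = 290 * (9.7949 - 1) = 2550.5 K

2550.5 K


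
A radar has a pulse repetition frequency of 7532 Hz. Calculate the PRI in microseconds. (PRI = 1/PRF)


PRI = 1/7532 = 0.0001327669 s = 132.8 us

132.8 us


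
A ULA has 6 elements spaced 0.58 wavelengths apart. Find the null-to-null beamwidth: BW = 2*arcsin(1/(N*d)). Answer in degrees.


1/(N*d) = 1/(6*0.58) = 0.287356
BW = 2*arcsin(0.287356) = 33.4 degrees

33.4 degrees


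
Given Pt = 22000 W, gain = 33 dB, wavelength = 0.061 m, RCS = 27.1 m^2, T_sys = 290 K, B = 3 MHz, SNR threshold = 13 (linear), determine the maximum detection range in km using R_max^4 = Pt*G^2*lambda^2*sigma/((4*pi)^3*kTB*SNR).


G_lin = 10^(33/10) = 1995.262315
R^4 = 22000 * 1995.262315^2 * 0.061^2 * 27.1 / ((4*pi)^3 * 1.38e-23 * 290 * 3000000.0 * 13)
R^4 = 2.85155e19 m^4
R_max = (2.85155e19)^(1/4) = 73075.2 m = 73.1 km

73.1 km


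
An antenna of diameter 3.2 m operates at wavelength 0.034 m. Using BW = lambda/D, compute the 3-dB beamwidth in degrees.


BW_rad = 0.034 / 3.2 = 0.010625
BW_deg = 0.61 degrees

0.61 degrees


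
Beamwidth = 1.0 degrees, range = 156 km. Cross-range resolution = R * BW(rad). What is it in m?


BW_rad = 0.017453293
CR = 156000 * 0.017453293 = 2722.7 m

2722.7 m


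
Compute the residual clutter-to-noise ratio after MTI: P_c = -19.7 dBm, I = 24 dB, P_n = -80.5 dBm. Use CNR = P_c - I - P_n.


CNR = -19.7 - 24 - (-80.5) = 36.8 dB

36.8 dB


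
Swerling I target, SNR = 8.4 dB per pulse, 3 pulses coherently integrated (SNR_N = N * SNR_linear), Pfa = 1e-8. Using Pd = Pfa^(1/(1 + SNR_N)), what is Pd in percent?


SNR_lin = 10^(8.4/10) = 6.91831
SNR_N = 3 * 6.91831 = 20.75493
1/(1 + SNR_N) = 1/21.75493 = 0.0459666
Pd = (1e-8)^0.0459666 = 0.42881
Pd = 42.9%

42.9%


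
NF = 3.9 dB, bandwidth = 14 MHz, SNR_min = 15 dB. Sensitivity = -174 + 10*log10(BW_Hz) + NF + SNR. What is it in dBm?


10*log10(14000000.0) = 71.46
S = -174 + 71.46 + 3.9 + 15 = -83.6 dBm

-83.6 dBm


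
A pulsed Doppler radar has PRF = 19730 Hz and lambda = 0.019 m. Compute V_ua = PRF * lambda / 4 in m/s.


V_ua = 19730 * 0.019 / 4 = 93.7 m/s

93.7 m/s


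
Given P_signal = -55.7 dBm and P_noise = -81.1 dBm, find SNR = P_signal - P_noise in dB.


SNR = -55.7 - (-81.1) = 25.4 dB

25.4 dB


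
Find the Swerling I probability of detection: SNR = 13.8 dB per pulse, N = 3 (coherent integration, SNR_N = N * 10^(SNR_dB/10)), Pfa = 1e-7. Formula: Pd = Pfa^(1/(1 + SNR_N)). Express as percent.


SNR_lin = 10^(13.8/10) = 23.98833
SNR_N = 3 * 23.98833 = 71.96499
1/(1 + SNR_N) = 1/72.96499 = 0.0137052
Pd = (1e-7)^0.0137052 = 0.8018
Pd = 80.2%

80.2%


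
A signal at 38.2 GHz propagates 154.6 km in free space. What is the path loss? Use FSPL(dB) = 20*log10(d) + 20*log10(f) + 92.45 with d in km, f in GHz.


20*log10(154.6) = 43.78
20*log10(38.2) = 31.64
FSPL = 167.9 dB

167.9 dB


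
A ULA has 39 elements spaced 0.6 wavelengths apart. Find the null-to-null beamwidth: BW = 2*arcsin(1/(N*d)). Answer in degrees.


1/(N*d) = 1/(39*0.6) = 0.042735
BW = 2*arcsin(0.042735) = 4.9 degrees

4.9 degrees


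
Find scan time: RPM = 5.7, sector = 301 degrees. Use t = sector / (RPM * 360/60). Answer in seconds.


t = 301 / (5.7 * 360) * 60 = 8.8 s

8.8 s


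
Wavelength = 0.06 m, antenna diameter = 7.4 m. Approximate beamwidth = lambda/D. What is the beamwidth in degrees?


BW_rad = 0.06 / 7.4 = 0.008108
BW_deg = 0.46 degrees

0.46 degrees


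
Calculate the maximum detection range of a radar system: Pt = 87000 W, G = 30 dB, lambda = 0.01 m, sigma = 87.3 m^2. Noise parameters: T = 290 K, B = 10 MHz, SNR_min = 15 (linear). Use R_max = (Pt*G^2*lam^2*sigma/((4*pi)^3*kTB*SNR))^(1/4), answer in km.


G_lin = 10^(30/10) = 1000.0
R^4 = 87000 * 1000.0^2 * 0.01^2 * 87.3 / ((4*pi)^3 * 1.38e-23 * 290 * 10000000.0 * 15)
R^4 = 6.37581e17 m^4
R_max = (6.37581e17)^(1/4) = 28257.5 m = 28.3 km

28.3 km


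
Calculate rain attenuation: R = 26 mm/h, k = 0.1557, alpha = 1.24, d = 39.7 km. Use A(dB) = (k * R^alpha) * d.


gamma = 0.1557 * 26^1.24 = 8.848213 dB/km
A = 8.848213 * 39.7 = 351.27 dB

351.27 dB


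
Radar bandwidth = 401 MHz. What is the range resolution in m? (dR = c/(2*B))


dR = 3e8 / (2 * 401000000.0) = 0.37 m

0.37 m


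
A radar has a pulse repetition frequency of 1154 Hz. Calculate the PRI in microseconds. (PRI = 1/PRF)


PRI = 1/1154 = 0.0008665511 s = 866.6 us

866.6 us


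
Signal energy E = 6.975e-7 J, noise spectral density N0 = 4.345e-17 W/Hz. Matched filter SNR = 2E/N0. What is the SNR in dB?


SNR_lin = 2 * 6.975e-7 / 4.345e-17 = 3.211e10
SNR_dB = 10*log10(3.211e10) = 105.1 dB

105.1 dB


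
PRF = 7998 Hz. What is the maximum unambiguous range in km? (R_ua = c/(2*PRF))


R_ua = 3e8 / (2 * 7998) = 18754.7 m = 18.8 km

18.8 km


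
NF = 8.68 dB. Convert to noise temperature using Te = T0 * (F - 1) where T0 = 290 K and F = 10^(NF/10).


NF_lin = 10^(8.68/10) = 7.379042
Te = 290 * (7.379042 - 1) = 1849.9 K

1849.9 K


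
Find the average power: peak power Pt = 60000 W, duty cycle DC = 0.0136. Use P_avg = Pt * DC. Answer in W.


P_avg = 60000 * 0.0136 = 816.0 W

816.0 W


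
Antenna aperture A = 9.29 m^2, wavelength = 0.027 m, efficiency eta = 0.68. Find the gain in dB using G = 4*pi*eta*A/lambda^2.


G_linear = 4*pi*0.68*9.29/0.027^2 = 108894.76
G_dB = 10*log10(108894.76) = 50.4 dB

50.4 dB


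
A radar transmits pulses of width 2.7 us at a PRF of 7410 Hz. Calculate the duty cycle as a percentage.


DC = 2.7e-6 * 7410 * 100 = 2.0%

2.0%


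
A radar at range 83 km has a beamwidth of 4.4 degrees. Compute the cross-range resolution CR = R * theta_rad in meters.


BW_rad = 0.076794487
CR = 83000 * 0.076794487 = 6373.9 m

6373.9 m


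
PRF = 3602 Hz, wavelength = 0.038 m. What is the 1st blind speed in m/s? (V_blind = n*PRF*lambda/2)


V_blind = 1 * 3602 * 0.038 / 2 = 68.4 m/s

68.4 m/s


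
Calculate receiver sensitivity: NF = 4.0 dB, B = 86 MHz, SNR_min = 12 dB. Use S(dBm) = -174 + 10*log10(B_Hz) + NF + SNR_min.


10*log10(86000000.0) = 79.34
S = -174 + 79.34 + 4.0 + 12 = -78.7 dBm

-78.7 dBm


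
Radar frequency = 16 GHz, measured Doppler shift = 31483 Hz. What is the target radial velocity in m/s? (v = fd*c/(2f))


v = 31483 * 3e8 / (2 * 16000000000.0) = 295.2 m/s

295.2 m/s


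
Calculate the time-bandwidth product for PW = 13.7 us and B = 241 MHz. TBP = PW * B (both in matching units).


TBP = 13.7 * 241 = 3301.7

3301.7


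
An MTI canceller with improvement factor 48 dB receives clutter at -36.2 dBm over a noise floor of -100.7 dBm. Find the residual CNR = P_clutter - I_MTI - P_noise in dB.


CNR = -36.2 - 48 - (-100.7) = 16.5 dB

16.5 dB


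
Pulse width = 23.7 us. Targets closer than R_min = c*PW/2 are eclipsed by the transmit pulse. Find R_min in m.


R_min = 3e8 * 23.7e-6 / 2 = 3555.0 m

3555.0 m


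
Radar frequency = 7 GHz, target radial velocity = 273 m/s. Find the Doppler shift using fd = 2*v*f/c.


fd = 2 * 273 * 7000000000.0 / 3e8 = 12740.0 Hz

12740.0 Hz


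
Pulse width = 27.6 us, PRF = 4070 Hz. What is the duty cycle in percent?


DC = 27.6e-6 * 4070 * 100 = 11.23%

11.23%


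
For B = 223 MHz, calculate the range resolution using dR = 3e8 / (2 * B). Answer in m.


dR = 3e8 / (2 * 223000000.0) = 0.67 m

0.67 m


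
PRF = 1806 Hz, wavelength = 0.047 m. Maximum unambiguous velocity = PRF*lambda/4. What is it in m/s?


V_ua = 1806 * 0.047 / 4 = 21.2 m/s

21.2 m/s


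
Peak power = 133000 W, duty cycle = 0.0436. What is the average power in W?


P_avg = 133000 * 0.0436 = 5798.8 W

5798.8 W


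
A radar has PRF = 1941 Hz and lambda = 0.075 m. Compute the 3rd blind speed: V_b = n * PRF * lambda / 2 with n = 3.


V_blind = 3 * 1941 * 0.075 / 2 = 218.4 m/s

218.4 m/s


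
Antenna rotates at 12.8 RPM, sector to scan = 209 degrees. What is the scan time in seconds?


t = 209 / (12.8 * 360) * 60 = 2.72 s

2.72 s


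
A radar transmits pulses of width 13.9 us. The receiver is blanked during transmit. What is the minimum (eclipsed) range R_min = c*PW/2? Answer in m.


R_min = 3e8 * 13.9e-6 / 2 = 2085.0 m

2085.0 m


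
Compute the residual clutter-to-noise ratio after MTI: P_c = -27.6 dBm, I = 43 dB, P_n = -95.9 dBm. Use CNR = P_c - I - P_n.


CNR = -27.6 - 43 - (-95.9) = 25.3 dB

25.3 dB


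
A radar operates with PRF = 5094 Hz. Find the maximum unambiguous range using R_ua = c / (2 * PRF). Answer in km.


R_ua = 3e8 / (2 * 5094) = 29446.4 m = 29.4 km

29.4 km


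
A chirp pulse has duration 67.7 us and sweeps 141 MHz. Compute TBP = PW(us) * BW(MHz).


TBP = 67.7 * 141 = 9545.7

9545.7


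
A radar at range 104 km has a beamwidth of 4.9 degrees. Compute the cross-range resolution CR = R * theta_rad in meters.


BW_rad = 0.085521133
CR = 104000 * 0.085521133 = 8894.2 m

8894.2 m


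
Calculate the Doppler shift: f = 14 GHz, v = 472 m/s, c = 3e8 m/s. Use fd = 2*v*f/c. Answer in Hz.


fd = 2 * 472 * 14000000000.0 / 3e8 = 44053.3 Hz

44053.3 Hz


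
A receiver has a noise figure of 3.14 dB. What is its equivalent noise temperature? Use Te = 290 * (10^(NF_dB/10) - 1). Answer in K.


NF_lin = 10^(3.14/10) = 2.06063
Te = 290 * (2.06063 - 1) = 307.6 K

307.6 K


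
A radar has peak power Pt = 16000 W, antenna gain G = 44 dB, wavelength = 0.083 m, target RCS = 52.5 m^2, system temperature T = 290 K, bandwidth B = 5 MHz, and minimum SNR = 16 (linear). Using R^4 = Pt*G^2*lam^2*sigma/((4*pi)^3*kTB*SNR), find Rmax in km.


G_lin = 10^(44/10) = 25118.864315
R^4 = 16000 * 25118.864315^2 * 0.083^2 * 52.5 / ((4*pi)^3 * 1.38e-23 * 290 * 5000000.0 * 16)
R^4 = 5.74697e21 m^4
R_max = (5.74697e21)^(1/4) = 275333.9 m = 275.3 km

275.3 km


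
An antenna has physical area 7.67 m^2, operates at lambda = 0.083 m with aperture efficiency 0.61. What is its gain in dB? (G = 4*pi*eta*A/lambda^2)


G_linear = 4*pi*0.61*7.67/0.083^2 = 8534.52
G_dB = 10*log10(8534.52) = 39.3 dB

39.3 dB


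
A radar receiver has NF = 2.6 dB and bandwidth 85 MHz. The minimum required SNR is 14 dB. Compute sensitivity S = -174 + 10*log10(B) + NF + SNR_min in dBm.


10*log10(85000000.0) = 79.29
S = -174 + 79.29 + 2.6 + 14 = -78.1 dBm

-78.1 dBm


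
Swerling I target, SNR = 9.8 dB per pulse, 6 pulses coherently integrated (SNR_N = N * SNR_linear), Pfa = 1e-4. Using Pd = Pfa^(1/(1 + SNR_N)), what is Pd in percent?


SNR_lin = 10^(9.8/10) = 9.54993
SNR_N = 6 * 9.54993 = 57.29958
1/(1 + SNR_N) = 1/58.29958 = 0.0171528
Pd = (1e-4)^0.0171528 = 0.85386
Pd = 85.4%

85.4%


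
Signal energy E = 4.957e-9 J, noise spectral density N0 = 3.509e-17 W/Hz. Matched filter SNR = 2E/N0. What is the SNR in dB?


SNR_lin = 2 * 4.957e-9 / 3.509e-17 = 2.825e8
SNR_dB = 10*log10(2.825e8) = 84.5 dB

84.5 dB


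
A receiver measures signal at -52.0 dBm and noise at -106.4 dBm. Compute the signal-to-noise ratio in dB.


SNR = -52.0 - (-106.4) = 54.4 dB

54.4 dB


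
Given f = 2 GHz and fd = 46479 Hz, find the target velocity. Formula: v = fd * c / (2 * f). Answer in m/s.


v = 46479 * 3e8 / (2 * 2000000000.0) = 3485.9 m/s

3485.9 m/s


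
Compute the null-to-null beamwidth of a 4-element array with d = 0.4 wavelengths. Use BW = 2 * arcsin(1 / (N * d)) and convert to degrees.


1/(N*d) = 1/(4*0.4) = 0.625
BW = 2*arcsin(0.625) = 77.4 degrees

77.4 degrees


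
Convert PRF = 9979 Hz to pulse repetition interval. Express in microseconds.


PRI = 1/9979 = 0.0001002104 s = 100.2 us

100.2 us


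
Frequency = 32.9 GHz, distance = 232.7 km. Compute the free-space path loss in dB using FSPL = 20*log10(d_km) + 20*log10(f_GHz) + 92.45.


20*log10(232.7) = 47.34
20*log10(32.9) = 30.34
FSPL = 170.1 dB

170.1 dB


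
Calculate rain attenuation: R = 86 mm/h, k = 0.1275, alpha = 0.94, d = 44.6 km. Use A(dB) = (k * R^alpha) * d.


gamma = 0.1275 * 86^0.94 = 8.393416 dB/km
A = 8.393416 * 44.6 = 374.35 dB

374.35 dB


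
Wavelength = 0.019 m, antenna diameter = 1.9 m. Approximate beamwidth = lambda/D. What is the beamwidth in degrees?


BW_rad = 0.019 / 1.9 = 0.01
BW_deg = 0.57 degrees

0.57 degrees


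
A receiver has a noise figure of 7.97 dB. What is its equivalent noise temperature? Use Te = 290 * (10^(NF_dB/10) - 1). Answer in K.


NF_lin = 10^(7.97/10) = 6.266139
Te = 290 * (6.266139 - 1) = 1527.2 K

1527.2 K


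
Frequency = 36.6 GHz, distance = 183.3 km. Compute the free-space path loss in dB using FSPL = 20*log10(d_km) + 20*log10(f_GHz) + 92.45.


20*log10(183.3) = 45.26
20*log10(36.6) = 31.27
FSPL = 169.0 dB

169.0 dB


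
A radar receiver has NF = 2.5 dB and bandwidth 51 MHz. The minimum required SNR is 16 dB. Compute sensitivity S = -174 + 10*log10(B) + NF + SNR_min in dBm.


10*log10(51000000.0) = 77.08
S = -174 + 77.08 + 2.5 + 16 = -78.4 dBm

-78.4 dBm


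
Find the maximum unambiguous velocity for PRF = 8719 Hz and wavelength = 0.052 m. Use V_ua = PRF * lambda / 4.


V_ua = 8719 * 0.052 / 4 = 113.3 m/s

113.3 m/s


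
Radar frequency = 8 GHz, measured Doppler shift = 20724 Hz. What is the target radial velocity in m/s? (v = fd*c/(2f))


v = 20724 * 3e8 / (2 * 8000000000.0) = 388.6 m/s

388.6 m/s


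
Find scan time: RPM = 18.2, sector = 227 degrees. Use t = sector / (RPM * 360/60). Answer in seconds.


t = 227 / (18.2 * 360) * 60 = 2.08 s

2.08 s


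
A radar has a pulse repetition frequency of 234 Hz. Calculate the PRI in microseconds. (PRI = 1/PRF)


PRI = 1/234 = 0.0042735043 s = 4273.5 us

4273.5 us


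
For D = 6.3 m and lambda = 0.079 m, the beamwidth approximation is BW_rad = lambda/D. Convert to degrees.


BW_rad = 0.079 / 6.3 = 0.01254
BW_deg = 0.72 degrees

0.72 degrees


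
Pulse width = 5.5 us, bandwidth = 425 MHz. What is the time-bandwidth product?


TBP = 5.5 * 425 = 2337.5

2337.5


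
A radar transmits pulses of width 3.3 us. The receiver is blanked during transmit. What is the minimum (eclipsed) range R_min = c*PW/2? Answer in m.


R_min = 3e8 * 3.3e-6 / 2 = 495.0 m

495.0 m


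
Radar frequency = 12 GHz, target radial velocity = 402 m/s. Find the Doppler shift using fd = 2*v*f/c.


fd = 2 * 402 * 12000000000.0 / 3e8 = 32160.0 Hz

32160.0 Hz


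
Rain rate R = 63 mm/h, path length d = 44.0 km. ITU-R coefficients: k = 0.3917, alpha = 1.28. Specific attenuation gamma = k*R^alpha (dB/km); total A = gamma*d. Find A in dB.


gamma = 0.3917 * 63^1.28 = 78.724421 dB/km
A = 78.724421 * 44.0 = 3463.87 dB

3463.87 dB


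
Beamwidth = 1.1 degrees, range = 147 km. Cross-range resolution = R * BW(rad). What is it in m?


BW_rad = 0.019198622
CR = 147000 * 0.019198622 = 2822.2 m

2822.2 m


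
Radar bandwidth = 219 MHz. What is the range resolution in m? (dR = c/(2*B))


dR = 3e8 / (2 * 219000000.0) = 0.68 m

0.68 m


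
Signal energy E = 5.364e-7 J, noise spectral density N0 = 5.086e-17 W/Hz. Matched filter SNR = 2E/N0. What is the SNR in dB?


SNR_lin = 2 * 5.364e-7 / 5.086e-17 = 2.109e10
SNR_dB = 10*log10(2.109e10) = 103.2 dB

103.2 dB


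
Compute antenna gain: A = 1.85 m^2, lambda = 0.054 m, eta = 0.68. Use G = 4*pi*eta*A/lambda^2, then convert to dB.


G_linear = 4*pi*0.68*1.85/0.054^2 = 5421.29
G_dB = 10*log10(5421.29) = 37.3 dB

37.3 dB


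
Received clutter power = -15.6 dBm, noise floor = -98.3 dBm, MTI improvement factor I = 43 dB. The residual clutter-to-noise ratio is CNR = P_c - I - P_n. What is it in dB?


CNR = -15.6 - 43 - (-98.3) = 39.7 dB

39.7 dB


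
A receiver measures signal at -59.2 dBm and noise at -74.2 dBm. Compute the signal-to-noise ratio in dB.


SNR = -59.2 - (-74.2) = 15.0 dB

15.0 dB


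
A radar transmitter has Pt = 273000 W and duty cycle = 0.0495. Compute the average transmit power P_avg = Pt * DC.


P_avg = 273000 * 0.0495 = 13513.5 W

13513.5 W


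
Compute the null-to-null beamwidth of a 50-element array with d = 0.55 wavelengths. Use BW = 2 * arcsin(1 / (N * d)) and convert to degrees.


1/(N*d) = 1/(50*0.55) = 0.036364
BW = 2*arcsin(0.036364) = 4.2 degrees

4.2 degrees


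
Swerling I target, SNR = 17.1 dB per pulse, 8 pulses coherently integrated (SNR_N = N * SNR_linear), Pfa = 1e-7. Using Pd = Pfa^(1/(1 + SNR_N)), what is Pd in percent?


SNR_lin = 10^(17.1/10) = 51.28614
SNR_N = 8 * 51.28614 = 410.28912
1/(1 + SNR_N) = 1/411.28912 = 0.0024314
Pd = (1e-7)^0.0024314 = 0.96157
Pd = 96.2%

96.2%


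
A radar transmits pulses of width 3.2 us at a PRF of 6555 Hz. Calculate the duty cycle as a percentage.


DC = 3.2e-6 * 6555 * 100 = 2.1%

2.1%


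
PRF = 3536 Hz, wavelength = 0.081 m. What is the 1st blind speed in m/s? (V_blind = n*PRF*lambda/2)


V_blind = 1 * 3536 * 0.081 / 2 = 143.2 m/s

143.2 m/s


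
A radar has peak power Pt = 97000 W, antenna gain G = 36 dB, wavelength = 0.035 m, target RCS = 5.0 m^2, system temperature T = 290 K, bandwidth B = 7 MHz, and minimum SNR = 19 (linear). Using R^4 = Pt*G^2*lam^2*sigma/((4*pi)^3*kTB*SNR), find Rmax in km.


G_lin = 10^(36/10) = 3981.071706
R^4 = 97000 * 3981.071706^2 * 0.035^2 * 5.0 / ((4*pi)^3 * 1.38e-23 * 290 * 7000000.0 * 19)
R^4 = 8.91496e18 m^4
R_max = (8.91496e18)^(1/4) = 54642.4 m = 54.6 km

54.6 km
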